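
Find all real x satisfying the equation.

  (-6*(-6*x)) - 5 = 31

Step 1. [(-6*(-6*x)) - 5 = 31] add 5: x sits inside (… - 5), so sub: -6*(-6*x) = 36.
Step 2. [-6*(-6*x) = 36] -6 out front; divide by -6. So div: -6*x = -6.
Step 3. [-6*x = -6] leading coefficient -6: divide by -6 ⇒ div: x = 1.

Answer: x ∈ {1}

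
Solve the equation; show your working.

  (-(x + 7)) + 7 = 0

Step 1. [(-(x + 7)) + 7 = 0] 7 comes off first (subtract 7). So sub: -(x + 7) = -7.
Step 2. [-(x + 7) = -7] LHS negated; negate both sides, so neg: x + 7 = 7.
Step 3. [x + 7 = 7] the outer +7 inverts by subtracting 7 ⇒ sub: x = 0.

Answer: x ∈ {0}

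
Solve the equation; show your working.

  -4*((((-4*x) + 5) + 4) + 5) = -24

Step 1. [-4*((((-4*x) + 5) + 4) + 5) = -24] divide by the outer -4 ⇒ div: (((-4*x) + 5) + 4) + 5 = 6.
Step 2. [(((-4*x) + 5) + 4) + 5 = 6] subtract 5: x sits inside (… + 5) ⇒ sub: ((-4*x) + 5) + 4 = 1.
Step 3. [((-4*x) + 5) + 4 = 1] the outer +4 inverts by subtracting 4, so sub: (-4*x) + 5 = -3.
Step 4. [(-4*x) + 5 = -3] subtract 5: x sits inside (… + 5) ⇒ sub: -4*x = -8.
Step 5. [-4*x = -8] leading coefficient -4: divide by -4. So div: x = 2.

Answer: x ∈ {2}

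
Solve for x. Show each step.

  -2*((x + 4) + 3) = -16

Step 1. [-2*((x + 4) + 3) = -16] -2 out front; divide by -2 ⇒ div: (x + 4) + 3 = 8.
Step 2. [(x + 4) + 3 = 8] 3 comes off first (subtract 3). So sub: x + 4 = 5.
Step 3. [x + 4 = 5] the outer +4 inverts by subtracting 4. So sub: x = 1.

Answer: x ∈ {1}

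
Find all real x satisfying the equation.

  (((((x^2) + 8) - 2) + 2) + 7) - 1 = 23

Step 1. [(((((x^2) + 8) - 2) + 2) + 7) - 1 = 23] -1 is outermost — add 1 both sides, so sub: ((((x^2) + 8) - 2) + 2) + 7 = 24.
Step 2. [((((x^2) + 8) - 2) + 2) + 7 = 24] peel the +7: subtract 7 from each side. So sub: (((x^2) + 8) - 2) + 2 = 17.
Step 3. [(((x^2) + 8) - 2) + 2 = 17] +2 is outermost — subtract 2 both sides, so sub: ((x^2) + 8) - 2 = 15.
Step 4. [((x^2) + 8) - 2 = 15] -2 is outermost — add 2 both sides ⇒ sub: (x^2) + 8 = 17.
Step 5. [(x^2) + 8 = 17] 8 comes off first (subtract 8). So sub: x^2 = 9.
Step 6. [x^2 = 9] LHS squared, RHS 9 ≥ 0: apply √ (±) ⇒ sqrt: x = 3 or -3.

Answer: x ∈ {-3, 3}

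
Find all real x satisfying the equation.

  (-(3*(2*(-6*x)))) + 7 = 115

Step 1. [(-(3*(2*(-6*x)))) + 7 = 115] subtract 7: x sits inside (… + 7), so sub: -(3*(2*(-6*x))) = 108.
Step 2. [-(3*(2*(-6*x))) = 108] leading − — multiply by −1. So neg: 3*(2*(-6*x)) = -108.
Step 3. [3*(2*(-6*x)) = -108] 3·(inner) — divide through by 3, so div: 2*(-6*x) = -36.
Step 4. [2*(-6*x) = -36] 2·(inner) — divide through by 2. So div: -6*x = -18.
Step 5. [-6*x = -18] leading coefficient -6: divide by -6, so div: x = 3.

Answer: x ∈ {3}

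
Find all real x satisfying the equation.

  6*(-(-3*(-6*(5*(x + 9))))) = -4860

Step 1. [6*(-(-3*(-6*(5*(x + 9))))) = -4860] LHS = 6·(…); ÷6 both sides. So div: -(-3*(-6*(5*(x + 9)))) = -810.
Step 2. [-(-3*(-6*(5*(x + 9)))) = -810] LHS negated; negate both sides, so neg: -3*(-6*(5*(x + 9))) = 810.
Step 3. [-3*(-6*(5*(x + 9))) = 810] -3·(inner) — divide through by -3 ⇒ div: -6*(5*(x + 9)) = -270.
Step 4. [-6*(5*(x + 9)) = -270] -6·(inner) — divide through by -6, so div: 5*(x + 9) = 45.
Step 5. [5*(x + 9) = 45] 5·(inner) — divide through by 5 ⇒ div: x + 9 = 9.
Step 6. [x + 9 = 9] 9 comes off first (subtract 9). So sub: x = 0.

Answer: x ∈ {0}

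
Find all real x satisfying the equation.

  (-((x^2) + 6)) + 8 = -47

Step 1. [(-((x^2) + 6)) + 8 = -47] +8 is outermost — subtract 8 both sides, so sub: -((x^2) + 6) = -55.
Step 2. [-((x^2) + 6) = -55] leading − — multiply by −1, so neg: (x^2) + 6 = 55.
Step 3. [(x^2) + 6 = 55] 6 comes off first (subtract 6) ⇒ sub: x^2 = 49.
Step 4. [x^2 = 49] LHS squared, RHS 49 ≥ 0: apply √ (±). So sqrt: x = 7 or -7.

Answer: x ∈ {-7, 7}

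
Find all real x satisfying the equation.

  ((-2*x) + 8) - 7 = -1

Step 1. [((-2*x) + 8) - 7 = -1] add 7: x sits inside (… - 7), so sub: (-2*x) + 8 = 6.
Step 2. [(-2*x) + 8 = 6] 8 comes off first (subtract 8) ⇒ sub: -2*x = -2.
Step 3. [-2*x = -2] divide by the outer -2 ⇒ div: x = 1.

Answer: x ∈ {1}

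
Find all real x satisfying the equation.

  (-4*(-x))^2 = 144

Step 1. [(-4*(-x))^2 = 144] 144 ≥ 0, LHS is (·)² — take ±√ ⇒ sqrt: -4*(-x) = 12 or -12.
Step 2. [-4*(-x) = 12 or -12] LHS = -4·(…); ÷-4 both sides. So div: -x = -3 or 3.
Step 3. [-x = -3 or 3] leading − — multiply by −1. So neg: x = 3 or -3.

Answer: x ∈ {-3, 3}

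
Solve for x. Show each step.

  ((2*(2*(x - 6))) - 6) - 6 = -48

Step 1. [((2*(2*(x - 6))) - 6) - 6 = -48] add 6: x sits inside (… - 6), so sub: (2*(2*(x - 6))) - 6 = -42.
Step 2. [(2*(2*(x - 6))) - 6 = -42] -6 is outermost — add 6 both sides ⇒ sub: 2*(2*(x - 6)) = -36.
Step 3. [2*(2*(x - 6)) = -36] leading coefficient 2: divide by 2. So div: 2*(x - 6) = -18.
Step 4. [2*(x - 6) = -18] LHS = 2·(…); ÷2 both sides. So div: x - 6 = -9.
Step 5. [x - 6 = -9] the outer -6 inverts by adding 6. So sub: x = -3.

Answer: x ∈ {-3}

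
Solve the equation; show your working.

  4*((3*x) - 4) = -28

Step 1. [4*((3*x) - 4) = -28] LHS = 4·(…); ÷4 both sides ⇒ div: (3*x) - 4 = -7.
Step 2. [(3*x) - 4 = -7] 4 comes off first (add 4), so sub: 3*x = -3.
Step 3. [3*x = -3] 3·(inner) — divide through by 3, so div: x = -1.

Answer: x ∈ {-1}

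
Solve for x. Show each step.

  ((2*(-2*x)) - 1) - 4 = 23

Step 1. [((2*(-2*x)) - 1) - 4 = 23] peel the -4: add 4 from each side. So sub: (2*(-2*x)) - 1 = 27.
Step 2. [(2*(-2*x)) - 1 = 27] 1 comes off first (add 1) ⇒ sub: 2*(-2*x) = 28.
Step 3. [2*(-2*x) = 28] 2 out front; divide by 2 ⇒ div: -2*x = 14.
Step 4. [-2*x = 14] leading coefficient -2: divide by -2 ⇒ div: x = -7.

Answer: x ∈ {-7}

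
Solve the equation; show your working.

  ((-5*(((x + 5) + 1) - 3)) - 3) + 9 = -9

Step 1. [((-5*(((x + 5) + 1) - 3)) - 3) + 9 = -9] the outer +9 inverts by subtracting 9, so sub: (-5*(((x + 5) + 1) - 3)) - 3 = -18.
Step 2. [(-5*(((x + 5) + 1) - 3)) - 3 = -18] -3 is outermost — add 3 both sides ⇒ sub: -5*(((x + 5) + 1) - 3) = -15.
Step 3. [-5*(((x + 5) + 1) - 3) = -15] -5·(inner) — divide through by -5. So div: ((x + 5) + 1) - 3 = 3.
Step 4. [((x + 5) + 1) - 3 = 3] peel the -3: add 3 from each side. So sub: (x + 5) + 1 = 6.
Step 5. [(x + 5) + 1 = 6] the outer +1 inverts by subtracting 1, so sub: x + 5 = 5.
Step 6. [x + 5 = 5] 5 comes off first (subtract 5) ⇒ sub: x = 0.

Answer: x ∈ {0}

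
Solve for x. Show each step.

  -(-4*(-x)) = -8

Step 1. [-(-4*(-x)) = -8] LHS negated; negate both sides ⇒ neg: -4*(-x) = 8.
Step 2. [-4*(-x) = 8] -4·(inner) — divide through by -4. So div: -x = -2.
Step 3. [-x = -2] flip signs both sides ⇒ neg: x = 2.

Answer: x ∈ {2}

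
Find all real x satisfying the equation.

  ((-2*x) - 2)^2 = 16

Step 1. [((-2*x) - 2)^2 = 16] 16 ≥ 0, LHS is (·)² — take ±√. So sqrt: (-2*x) - 2 = 4 or -4.
Step 2. [(-2*x) - 2 = 4 or -4] peel the -2: add 2 from each side, so sub: -2*x = 6 or -2.
Step 3. [-2*x = 6 or -2] -2·(inner) — divide through by -2 ⇒ div: x = -3 or 1.

Answer: x ∈ {-3, 1}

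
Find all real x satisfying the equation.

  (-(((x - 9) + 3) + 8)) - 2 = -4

Step 1. [(-(((x - 9) + 3) + 8)) - 2 = -4] the outer -2 inverts by adding 2, so sub: -(((x - 9) + 3) + 8) = -2.
Step 2. [-(((x - 9) + 3) + 8) = -2] leading − — multiply by −1 ⇒ neg: ((x - 9) + 3) + 8 = 2.
Step 3. [((x - 9) + 3) + 8 = 2] peel the +8: subtract 8 from each side ⇒ sub: (x - 9) + 3 = -6.
Step 4. [(x - 9) + 3 = -6] the outer +3 inverts by subtracting 3 ⇒ sub: x - 9 = -9.
Step 5. [x - 9 = -9] the outer -9 inverts by adding 9. So sub: x = 0.

Answer: x ∈ {0}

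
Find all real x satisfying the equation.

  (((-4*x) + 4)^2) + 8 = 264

Step 1. [(((-4*x) + 4)^2) + 8 = 264] +8 is outermost — subtract 8 both sides ⇒ sub: ((-4*x) + 4)^2 = 256.
Step 2. [((-4*x) + 4)^2 = 256] LHS squared, RHS 256 ≥ 0: apply √ (±). So sqrt: (-4*x) + 4 = 16 or -16.
Step 3. [(-4*x) + 4 = 16 or -16] common factor -4 (LHS and 16 or -16) — divide through. So factor: x - 1 = -4 or 4.
Step 4. [x - 1 = -4 or 4] peel the -1: add 1 from each side. So sub: x = -3 or 5.

Answer: x ∈ {-3, 5}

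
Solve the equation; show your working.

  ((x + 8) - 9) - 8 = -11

Step 1. [((x + 8) - 9) - 8 = -11] the outer -8 inverts by adding 8 ⇒ sub: (x + 8) - 9 = -3.
Step 2. [(x + 8) - 9 = -3] add 9: x sits inside (… - 9) ⇒ sub: x + 8 = 6.
Step 3. [x + 8 = 6] peel the +8: subtract 8 from each side ⇒ sub: x = -2.

Answer: x ∈ {-2}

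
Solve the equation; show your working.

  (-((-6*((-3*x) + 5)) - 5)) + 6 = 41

Step 1. [(-((-6*((-3*x) + 5)) - 5)) + 6 = 41] peel the +6: subtract 6 from each side, so sub: -((-6*((-3*x) + 5)) - 5) = 35.
Step 2. [-((-6*((-3*x) + 5)) - 5) = 35] LHS negated; negate both sides, so neg: (-6*((-3*x) + 5)) - 5 = -35.
Step 3. [(-6*((-3*x) + 5)) - 5 = -35] peel the -5: add 5 from each side. So sub: -6*((-3*x) + 5) = -30.
Step 4. [-6*((-3*x) + 5) = -30] -6·(inner) — divide through by -6, so div: (-3*x) + 5 = 5.
Step 5. [(-3*x) + 5 = 5] +5 is outermost — subtract 5 both sides, so sub: -3*x = 0.
Step 6. [-3*x = 0] divide by the outer -3 ⇒ div: x = 0.

Answer: x ∈ {0}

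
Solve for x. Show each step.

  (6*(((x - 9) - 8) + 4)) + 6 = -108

Step 1. [(6*(((x - 9) - 8) + 4)) + 6 = -108] common factor 6 (LHS and -108) — divide through, so factor: (((x - 9) - 8) + 4) + 1 = -18.
Step 2. [(((x - 9) - 8) + 4) + 1 = -18] peel the +1: subtract 1 from each side, so sub: ((x - 9) - 8) + 4 = -19.
Step 3. [((x - 9) - 8) + 4 = -19] the outer +4 inverts by subtracting 4 ⇒ sub: (x - 9) - 8 = -23.
Step 4. [(x - 9) - 8 = -23] the outer -8 inverts by adding 8 ⇒ sub: x - 9 = -15.
Step 5. [x - 9 = -15] peel the -9: add 9 from each side. So sub: x = -6.

Answer: x ∈ {-6}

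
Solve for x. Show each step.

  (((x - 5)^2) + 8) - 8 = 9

Step 1. [(((x - 5)^2) + 8) - 8 = 9] the outer -8 inverts by adding 8, so sub: ((x - 5)^2) + 8 = 17.
Step 2. [((x - 5)^2) + 8 = 17] 8 comes off first (subtract 8). So sub: (x - 5)^2 = 9.
Step 3. [(x - 5)^2 = 9] LHS squared, RHS 9 ≥ 0: apply √ (±), so sqrt: x - 5 = 3 or -3.
Step 4. [x - 5 = 3 or -3] add 5: x sits inside (… - 5), so sub: x = 8 or 2.

Answer: x ∈ {2, 8}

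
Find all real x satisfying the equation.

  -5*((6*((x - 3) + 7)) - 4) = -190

Step 1. [-5*((6*((x - 3) + 7)) - 4) = -190] divide by the outer -5. So div: (6*((x - 3) + 7)) - 4 = 38.
Step 2. [(6*((x - 3) + 7)) - 4 = 38] peel the -4: add 4 from each side, so sub: 6*((x - 3) + 7) = 42.
Step 3. [6*((x - 3) + 7) = 42] 6·(inner) — divide through by 6. So div: (x - 3) + 7 = 7.
Step 4. [(x - 3) + 7 = 7] peel the +7: subtract 7 from each side ⇒ sub: x - 3 = 0.
Step 5. [x - 3 = 0] -3 is outermost — add 3 both sides, so sub: x = 3.

Answer: x ∈ {3}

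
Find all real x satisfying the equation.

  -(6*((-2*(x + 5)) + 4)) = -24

Step 1. [-(6*((-2*(x + 5)) + 4)) = -24] LHS negated; negate both sides. So neg: 6*((-2*(x + 5)) + 4) = 24.
Step 2. [6*((-2*(x + 5)) + 4) = 24] LHS = 6·(…); ÷6 both sides, so div: (-2*(x + 5)) + 4 = 4.
Step 3. [(-2*(x + 5)) + 4 = 4] subtract 4: x sits inside (… + 4). So sub: -2*(x + 5) = 0.
Step 4. [-2*(x + 5) = 0] -2·(inner) — divide through by -2 ⇒ div: x + 5 = 0.
Step 5. [x + 5 = 0] peel the +5: subtract 5 from each side ⇒ sub: x = -5.

Answer: x ∈ {-5}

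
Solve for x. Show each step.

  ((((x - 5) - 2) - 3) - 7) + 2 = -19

Step 1. [((((x - 5) - 2) - 3) - 7) + 2 = -19] subtract 2: x sits inside (… + 2) ⇒ sub: (((x - 5) - 2) - 3) - 7 = -21.
Step 2. [(((x - 5) - 2) - 3) - 7 = -21] 7 comes off first (add 7), so sub: ((x - 5) - 2) - 3 = -14.
Step 3. [((x - 5) - 2) - 3 = -14] -3 is outermost — add 3 both sides ⇒ sub: (x - 5) - 2 = -11.
Step 4. [(x - 5) - 2 = -11] peel the -2: add 2 from each side. So sub: x - 5 = -9.
Step 5. [x - 5 = -9] peel the -5: add 5 from each side. So sub: x = -4.

Answer: x ∈ {-4}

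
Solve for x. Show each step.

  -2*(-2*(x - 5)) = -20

Step 1. [-2*(-2*(x - 5)) = -20] LHS = -2·(…); ÷-2 both sides. So div: -2*(x - 5) = 10.
Step 2. [-2*(x - 5) = 10] LHS = -2·(…); ÷-2 both sides ⇒ div: x - 5 = -5.
Step 3. [x - 5 = -5] 5 comes off first (add 5), so sub: x = 0.

Answer: x ∈ {0}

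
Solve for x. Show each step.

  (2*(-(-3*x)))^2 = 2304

Step 1. [(2*(-(-3*x)))^2 = 2304] √ both sides: 2304 ≥ 0 gives two branches. So sqrt: 2*(-(-3*x)) = 48 or -48.
Step 2. [2*(-(-3*x)) = 48 or -48] 2·(inner) — divide through by 2 ⇒ div: -(-3*x) = 24 or -24.
Step 3. [-(-3*x) = 24 or -24] LHS negated; negate both sides, so neg: -3*x = -24 or 24.
Step 4. [-3*x = -24 or 24] divide by the outer -3, so div: x = 8 or -8.

Answer: x ∈ {-8, 8}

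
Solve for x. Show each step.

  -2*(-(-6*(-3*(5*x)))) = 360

Step 1. [-2*(-(-6*(-3*(5*x)))) = 360] LHS = -2·(…); ÷-2 both sides ⇒ div: -(-6*(-3*(5*x))) = -180.
Step 2. [-(-6*(-3*(5*x))) = -180] leading − — multiply by −1. So neg: -6*(-3*(5*x)) = 180.
Step 3. [-6*(-3*(5*x)) = 180] divide by the outer -6 ⇒ div: -3*(5*x) = -30.
Step 4. [-3*(5*x) = -30] -3·(inner) — divide through by -3, so div: 5*x = 10.
Step 5. [5*x = 10] 5·(inner) — divide through by 5, so div: x = 2.

Answer: x ∈ {2}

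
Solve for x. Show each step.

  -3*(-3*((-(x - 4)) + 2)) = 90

Step 1. [-3*(-3*((-(x - 4)) + 2)) = 90] divide by the outer -3 ⇒ div: -3*((-(x - 4)) + 2) = -30.
Step 2. [-3*((-(x - 4)) + 2) = -30] -3 out front; divide by -3, so div: (-(x - 4)) + 2 = 10.
Step 3. [(-(x - 4)) + 2 = 10] +2 is outermost — subtract 2 both sides ⇒ sub: -(x - 4) = 8.
Step 4. [-(x - 4) = 8] LHS negated; negate both sides, so neg: x - 4 = -8.
Step 5. [x - 4 = -8] add 4: x sits inside (… - 4). So sub: x = -4.

Answer: x ∈ {-4}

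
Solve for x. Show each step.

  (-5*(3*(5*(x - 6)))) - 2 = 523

Step 1. [(-5*(3*(5*(x - 6)))) - 2 = 523] peel the -2: add 2 from each side. So sub: -5*(3*(5*(x - 6))) = 525.
Step 2. [-5*(3*(5*(x - 6))) = 525] -5·(inner) — divide through by -5, so div: 3*(5*(x - 6)) = -105.
Step 3. [3*(5*(x - 6)) = -105] 3·(inner) — divide through by 3 ⇒ div: 5*(x - 6) = -35.
Step 4. [5*(x - 6) = -35] 5 out front; divide by 5, so div: x - 6 = -7.
Step 5. [x - 6 = -7] peel the -6: add 6 from each side ⇒ sub: x = -1.

Answer: x ∈ {-1}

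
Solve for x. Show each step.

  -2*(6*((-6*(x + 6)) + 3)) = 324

Step 1. [-2*(6*((-6*(x + 6)) + 3)) = 324] -2·(inner) — divide through by -2. So div: 6*((-6*(x + 6)) + 3) = -162.
Step 2. [6*((-6*(x + 6)) + 3) = -162] divide by the outer 6. So div: (-6*(x + 6)) + 3 = -27.
Step 3. [(-6*(x + 6)) + 3 = -27] the outer +3 inverts by subtracting 3 ⇒ sub: -6*(x + 6) = -30.
Step 4. [-6*(x + 6) = -30] -6·(inner) — divide through by -6 ⇒ div: x + 6 = 5.
Step 5. [x + 6 = 5] the outer +6 inverts by subtracting 6, so sub: x = -1.

Answer: x ∈ {-1}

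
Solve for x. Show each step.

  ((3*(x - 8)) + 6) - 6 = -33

Step 1. [((3*(x - 8)) + 6) - 6 = -33] peel the -6: add 6 from each side, so sub: (3*(x - 8)) + 6 = -27.
Step 2. [(3*(x - 8)) + 6 = -27] common factor 3 (LHS and -27) — divide through. So factor: (x - 8) + 2 = -9.
Step 3. [(x - 8) + 2 = -9] peel the +2: subtract 2 from each side ⇒ sub: x - 8 = -11.
Step 4. [x - 8 = -11] the outer -8 inverts by adding 8, so sub: x = -3.

Answer: x ∈ {-3}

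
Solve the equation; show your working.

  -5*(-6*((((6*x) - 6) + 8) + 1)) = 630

Step 1. [-5*(-6*((((6*x) - 6) + 8) + 1)) = 630] -5 out front; divide by -5, so div: -6*((((6*x) - 6) + 8) + 1) = -126.
Step 2. [-6*((((6*x) - 6) + 8) + 1) = -126] divide by the outer -6, so div: (((6*x) - 6) + 8) + 1 = 21.
Step 3. [(((6*x) - 6) + 8) + 1 = 21] the outer +1 inverts by subtracting 1 ⇒ sub: ((6*x) - 6) + 8 = 20.
Step 4. [((6*x) - 6) + 8 = 20] peel the +8: subtract 8 from each side ⇒ sub: (6*x) - 6 = 12.
Step 5. [(6*x) - 6 = 12] -6 is outermost — add 6 both sides. So sub: 6*x = 18.
Step 6. [6*x = 18] 6 out front; divide by 6 ⇒ div: x = 3.

Answer: x ∈ {3}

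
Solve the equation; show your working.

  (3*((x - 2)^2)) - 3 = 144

Step 1. [(3*((x - 2)^2)) - 3 = 144] 3 comes off first (add 3), so sub: 3*((x - 2)^2) = 147.
Step 2. [3*((x - 2)^2) = 147] leading coefficient 3: divide by 3 ⇒ div: (x - 2)^2 = 49.
Step 3. [(x - 2)^2 = 49] √ both sides: 49 ≥ 0 gives two branches. So sqrt: x - 2 = 7 or -7.
Step 4. [x - 2 = 7 or -7] 2 comes off first (add 2) ⇒ sub: x = 9 or -5.

Answer: x ∈ {-5, 9}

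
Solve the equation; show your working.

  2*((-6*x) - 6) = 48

Step 1. [2*((-6*x) - 6) = 48] LHS = 2·(…); ÷2 both sides ⇒ div: (-6*x) - 6 = 24.
Step 2. [(-6*x) - 6 = 24] -6 divides every term; factor it out, so factor: x + 1 = -4.
Step 3. [x + 1 = -4] peel the +1: subtract 1 from each side, so sub: x = -5.

Answer: x ∈ {-5}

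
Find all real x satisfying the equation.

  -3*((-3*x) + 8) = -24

Step 1. [-3*((-3*x) + 8) = -24] LHS = -3·(…); ÷-3 both sides. So div: (-3*x) + 8 = 8.
Step 2. [(-3*x) + 8 = 8] +8 is outermost — subtract 8 both sides ⇒ sub: -3*x = 0.
Step 3. [-3*x = 0] divide by the outer -3, so div: x = 0.

Answer: x ∈ {0}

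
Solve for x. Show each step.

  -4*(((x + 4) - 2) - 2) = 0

Step 1. [-4*(((x + 4) - 2) - 2) = 0] divide by the outer -4, so div: ((x + 4) - 2) - 2 = 0.
Step 2. [((x + 4) - 2) - 2 = 0] -2 is outermost — add 2 both sides ⇒ sub: (x + 4) - 2 = 2.
Step 3. [(x + 4) - 2 = 2] peel the -2: add 2 from each side. So sub: x + 4 = 4.
Step 4. [x + 4 = 4] 4 comes off first (subtract 4) ⇒ sub: x = 0.

Answer: x ∈ {0}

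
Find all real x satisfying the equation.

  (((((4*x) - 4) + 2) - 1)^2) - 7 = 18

Step 1. [(((((4*x) - 4) + 2) - 1)^2) - 7 = 18] add 7: x sits inside (… - 7). So sub: ((((4*x) - 4) + 2) - 1)^2 = 25.
Step 2. [((((4*x) - 4) + 2) - 1)^2 = 25] LHS squared, RHS 25 ≥ 0: apply √ (±), so sqrt: (((4*x) - 4) + 2) - 1 = 5 or -5.
Step 3. [(((4*x) - 4) + 2) - 1 = 5 or -5] the outer -1 inverts by adding 1 ⇒ sub: ((4*x) - 4) + 2 = 6 or -4.
Step 4. [((4*x) - 4) + 2 = 6 or -4] subtract 2: x sits inside (… + 2). So sub: (4*x) - 4 = 4 or -6.
Step 5. [(4*x) - 4 = 4 or -6] 4 comes off first (add 4). So sub: 4*x = 8 or -2.
Step 6. [4*x = 8 or -2] leading coefficient 4: divide by 4 ⇒ div: x = 2 or -1/2.

Answer: x ∈ {-1/2, 2}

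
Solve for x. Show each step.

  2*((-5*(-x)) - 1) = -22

Step 1. [2*((-5*(-x)) - 1) = -22] LHS = 2·(…); ÷2 both sides ⇒ div: (-5*(-x)) - 1 = -11.
Step 2. [(-5*(-x)) - 1 = -11] 1 comes off first (add 1), so sub: -5*(-x) = -10.
Step 3. [-5*(-x) = -10] -5 out front; divide by -5, so div: -x = 2.
Step 4. [-x = 2] LHS negated; negate both sides, so neg: x = -2.

Answer: x ∈ {-2}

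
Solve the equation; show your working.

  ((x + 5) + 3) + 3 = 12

Step 1. [((x + 5) + 3) + 3 = 12] 3 comes off first (subtract 3). So sub: (x + 5) + 3 = 9.
Step 2. [(x + 5) + 3 = 9] subtract 3: x sits inside (… + 3), so sub: x + 5 = 6.
Step 3. [x + 5 = 6] the outer +5 inverts by subtracting 5, so sub: x = 1.

Answer: x ∈ {1}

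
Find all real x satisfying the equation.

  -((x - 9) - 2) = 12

Step 1. [-((x - 9) - 2) = 12] LHS negated; negate both sides, so neg: (x - 9) - 2 = -12.
Step 2. [(x - 9) - 2 = -12] peel the -2: add 2 from each side ⇒ sub: x - 9 = -10.
Step 3. [x - 9 = -10] peel the -9: add 9 from each side, so sub: x = -1.

Answer: x ∈ {-1}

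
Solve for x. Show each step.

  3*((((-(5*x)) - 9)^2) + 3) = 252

Step 1. [3*((((-(5*x)) - 9)^2) + 3) = 252] LHS = 3·(…); ÷3 both sides, so div: (((-(5*x)) - 9)^2) + 3 = 84.
Step 2. [(((-(5*x)) - 9)^2) + 3 = 84] peel the +3: subtract 3 from each side. So sub: ((-(5*x)) - 9)^2 = 81.
Step 3. [((-(5*x)) - 9)^2 = 81] LHS squared, RHS 81 ≥ 0: apply √ (±), so sqrt: (-(5*x)) - 9 = 9 or -9.
Step 4. [(-(5*x)) - 9 = 9 or -9] peel the -9: add 9 from each side. So sub: -(5*x) = 18 or 0.
Step 5. [-(5*x) = 18 or 0] leading − — multiply by −1. So neg: 5*x = -18 or 0.
Step 6. [5*x = -18 or 0] divide by the outer 5, so div: x = -18/5 or 0.

Answer: x ∈ {-18/5, 0}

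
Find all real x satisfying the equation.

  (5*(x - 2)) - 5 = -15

Step 1. [(5*(x - 2)) - 5 = -15] peel the -5: add 5 from each side ⇒ sub: 5*(x - 2) = -10.
Step 2. [5*(x - 2) = -10] LHS = 5·(…); ÷5 both sides ⇒ div: x - 2 = -2.
Step 3. [x - 2 = -2] peel the -2: add 2 from each side. So sub: x = 0.

Answer: x ∈ {0}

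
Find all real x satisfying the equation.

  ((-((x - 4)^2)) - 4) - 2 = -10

Step 1. [((-((x - 4)^2)) - 4) - 2 = -10] peel the -2: add 2 from each side. So sub: (-((x - 4)^2)) - 4 = -8.
Step 2. [(-((x - 4)^2)) - 4 = -8] peel the -4: add 4 from each side, so sub: -((x - 4)^2) = -4.
Step 3. [-((x - 4)^2) = -4] leading − — multiply by −1 ⇒ neg: (x - 4)^2 = 4.
Step 4. [(x - 4)^2 = 4] 4 ≥ 0, LHS is (·)² — take ±√, so sqrt: x - 4 = 2 or -2.
Step 5. [x - 4 = 2 or -2] 4 comes off first (add 4). So sub: x = 6 or 2.

Answer: x ∈ {2, 6}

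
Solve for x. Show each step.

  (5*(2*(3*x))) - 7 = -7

Step 1. [(5*(2*(3*x))) - 7 = -7] peel the -7: add 7 from each side, so sub: 5*(2*(3*x)) = 0.
Step 2. [5*(2*(3*x)) = 0] leading coefficient 5: divide by 5. So div: 2*(3*x) = 0.
Step 3. [2*(3*x) = 0] LHS = 2·(…); ÷2 both sides ⇒ div: 3*x = 0.
Step 4. [3*x = 0] 3 out front; divide by 3 ⇒ div: x = 0.

Answer: x ∈ {0}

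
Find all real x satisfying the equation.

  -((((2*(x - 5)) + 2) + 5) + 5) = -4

Step 1. [-((((2*(x - 5)) + 2) + 5) + 5) = -4] flip signs both sides, so neg: (((2*(x - 5)) + 2) + 5) + 5 = 4.
Step 2. [(((2*(x - 5)) + 2) + 5) + 5 = 4] 5 comes off first (subtract 5) ⇒ sub: ((2*(x - 5)) + 2) + 5 = -1.
Step 3. [((2*(x - 5)) + 2) + 5 = -1] +5 is outermost — subtract 5 both sides. So sub: (2*(x - 5)) + 2 = -6.
Step 4. [(2*(x - 5)) + 2 = -6] 2 | LHS and 2 | -6: pull 2 out ⇒ factor: (x - 5) + 1 = -3.
Step 5. [(x - 5) + 1 = -3] +1 is outermost — subtract 1 both sides, so sub: x - 5 = -4.
Step 6. [x - 5 = -4] peel the -5: add 5 from each side ⇒ sub: x = 1.

Answer: x ∈ {1}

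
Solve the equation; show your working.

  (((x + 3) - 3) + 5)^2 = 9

Step 1. [(((x + 3) - 3) + 5)^2 = 9] LHS squared, RHS 9 ≥ 0: apply √ (±), so sqrt: ((x + 3) - 3) + 5 = 3 or -3.
Step 2. [((x + 3) - 3) + 5 = 3 or -3] peel the +5: subtract 5 from each side ⇒ sub: (x + 3) - 3 = -2 or -8.
Step 3. [(x + 3) - 3 = -2 or -8] 3 comes off first (add 3), so sub: x + 3 = 1 or -5.
Step 4. [x + 3 = 1 or -5] subtract 3: x sits inside (… + 3). So sub: x = -2 or -8.

Answer: x ∈ {-8, -2}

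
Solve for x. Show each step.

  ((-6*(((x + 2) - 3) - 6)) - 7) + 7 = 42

Step 1. [((-6*(((x + 2) - 3) - 6)) - 7) + 7 = 42] peel the +7: subtract 7 from each side, so sub: (-6*(((x + 2) - 3) - 6)) - 7 = 35.
Step 2. [(-6*(((x + 2) - 3) - 6)) - 7 = 35] -7 is outermost — add 7 both sides ⇒ sub: -6*(((x + 2) - 3) - 6) = 42.
Step 3. [-6*(((x + 2) - 3) - 6) = 42] -6·(inner) — divide through by -6 ⇒ div: ((x + 2) - 3) - 6 = -7.
Step 4. [((x + 2) - 3) - 6 = -7] -6 is outermost — add 6 both sides, so sub: (x + 2) - 3 = -1.
Step 5. [(x + 2) - 3 = -1] 3 comes off first (add 3), so sub: x + 2 = 2.
Step 6. [x + 2 = 2] +2 is outermost — subtract 2 both sides. So sub: x = 0.

Answer: x ∈ {0}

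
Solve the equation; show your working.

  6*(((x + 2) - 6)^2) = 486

Step 1. [6*(((x + 2) - 6)^2) = 486] 6 out front; divide by 6 ⇒ div: ((x + 2) - 6)^2 = 81.
Step 2. [((x + 2) - 6)^2 = 81] LHS squared, RHS 81 ≥ 0: apply √ (±). So sqrt: (x + 2) - 6 = 9 or -9.
Step 3. [(x + 2) - 6 = 9 or -9] 6 comes off first (add 6) ⇒ sub: x + 2 = 15 or -3.
Step 4. [x + 2 = 15 or -3] peel the +2: subtract 2 from each side ⇒ sub: x = 13 or -5.

Answer: x ∈ {-5, 13}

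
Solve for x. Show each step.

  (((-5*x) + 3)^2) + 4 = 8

Step 1. [(((-5*x) + 3)^2) + 4 = 8] peel the +4: subtract 4 from each side, so sub: ((-5*x) + 3)^2 = 4.
Step 2. [((-5*x) + 3)^2 = 4] √ both sides: 4 ≥ 0 gives two branches ⇒ sqrt: (-5*x) + 3 = 2 or -2.
Step 3. [(-5*x) + 3 = 2 or -2] 3 comes off first (subtract 3). So sub: -5*x = -1 or -5.
Step 4. [-5*x = -1 or -5] LHS = -5·(…); ÷-5 both sides ⇒ div: x = 1/5 or 1.

Answer: x ∈ {1/5, 1}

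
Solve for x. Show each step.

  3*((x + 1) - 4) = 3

Step 1. [3*((x + 1) - 4) = 3] LHS = 3·(…); ÷3 both sides, so div: (x + 1) - 4 = 1.
Step 2. [(x + 1) - 4 = 1] the outer -4 inverts by adding 4, so sub: x + 1 = 5.
Step 3. [x + 1 = 5] +1 is outermost — subtract 1 both sides, so sub: x = 4.

Answer: x ∈ {4}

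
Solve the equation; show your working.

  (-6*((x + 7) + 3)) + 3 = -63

Step 1. [(-6*((x + 7) + 3)) + 3 = -63] +3 is outermost — subtract 3 both sides, so sub: -6*((x + 7) + 3) = -66.
Step 2. [-6*((x + 7) + 3) = -66] LHS = -6·(…); ÷-6 both sides. So div: (x + 7) + 3 = 11.
Step 3. [(x + 7) + 3 = 11] 3 comes off first (subtract 3), so sub: x + 7 = 8.
Step 4. [x + 7 = 8] +7 is outermost — subtract 7 both sides ⇒ sub: x = 1.

Answer: x ∈ {1}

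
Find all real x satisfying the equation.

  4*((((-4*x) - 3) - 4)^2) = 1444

Step 1. [4*((((-4*x) - 3) - 4)^2) = 1444] 4 out front; divide by 4, so div: (((-4*x) - 3) - 4)^2 = 361.
Step 2. [(((-4*x) - 3) - 4)^2 = 361] √ both sides: 361 ≥ 0 gives two branches ⇒ sqrt: ((-4*x) - 3) - 4 = 19 or -19.
Step 3. [((-4*x) - 3) - 4 = 19 or -19] -4 is outermost — add 4 both sides. So sub: (-4*x) - 3 = 23 or -15.
Step 4. [(-4*x) - 3 = 23 or -15] peel the -3: add 3 from each side. So sub: -4*x = 26 or -12.
Step 5. [-4*x = 26 or -12] divide by the outer -4, so div: x = -13/2 or 3.

Answer: x ∈ {-13/2, 3}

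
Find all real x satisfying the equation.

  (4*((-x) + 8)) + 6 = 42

Step 1. [(4*((-x) + 8)) + 6 = 42] peel the +6: subtract 6 from each side ⇒ sub: 4*((-x) + 8) = 36.
Step 2. [4*((-x) + 8) = 36] leading coefficient 4: divide by 4 ⇒ div: (-x) + 8 = 9.
Step 3. [(-x) + 8 = 9] subtract 8: x sits inside (… + 8) ⇒ sub: -x = 1.
Step 4. [-x = 1] flip signs both sides ⇒ neg: x = -1.

Answer: x ∈ {-1}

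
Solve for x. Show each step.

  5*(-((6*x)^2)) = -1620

Step 1. [5*(-((6*x)^2)) = -1620] 5 out front; divide by 5. So div: -((6*x)^2) = -324.
Step 2. [-((6*x)^2) = -324] flip signs both sides ⇒ neg: (6*x)^2 = 324.
Step 3. [(6*x)^2 = 324] √ both sides: 324 ≥ 0 gives two branches ⇒ sqrt: 6*x = 18 or -18.
Step 4. [6*x = 18 or -18] divide by the outer 6 ⇒ div: x = 3 or -3.

Answer: x ∈ {-3, 3}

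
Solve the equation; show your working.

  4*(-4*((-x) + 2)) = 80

Step 1. [4*(-4*((-x) + 2)) = 80] 4·(inner) — divide through by 4 ⇒ div: -4*((-x) + 2) = 20.
Step 2. [-4*((-x) + 2) = 20] divide by the outer -4. So div: (-x) + 2 = -5.
Step 3. [(-x) + 2 = -5] the outer +2 inverts by subtracting 2 ⇒ sub: -x = -7.
Step 4. [-x = -7] flip signs both sides, so neg: x = 7.

Answer: x ∈ {7}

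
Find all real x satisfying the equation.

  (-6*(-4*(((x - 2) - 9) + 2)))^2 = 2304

Step 1. [(-6*(-4*(((x - 2) - 9) + 2)))^2 = 2304] LHS squared, RHS 2304 ≥ 0: apply √ (±). So sqrt: -6*(-4*(((x - 2) - 9) + 2)) = 48 or -48.
Step 2. [-6*(-4*(((x - 2) - 9) + 2)) = 48 or -48] divide by the outer -6 ⇒ div: -4*(((x - 2) - 9) + 2) = -8 or 8.
Step 3. [-4*(((x - 2) - 9) + 2) = -8 or 8] LHS = -4·(…); ÷-4 both sides. So div: ((x - 2) - 9) + 2 = 2 or -2.
Step 4. [((x - 2) - 9) + 2 = 2 or -2] subtract 2: x sits inside (… + 2). So sub: (x - 2) - 9 = 0 or -4.
Step 5. [(x - 2) - 9 = 0 or -4] add 9: x sits inside (… - 9) ⇒ sub: x - 2 = 9 or 5.
Step 6. [x - 2 = 9 or 5] the outer -2 inverts by adding 2 ⇒ sub: x = 11 or 7.

Answer: x ∈ {7, 11}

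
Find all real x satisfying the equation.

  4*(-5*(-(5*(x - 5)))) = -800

Step 1. [4*(-5*(-(5*(x - 5)))) = -800] divide by the outer 4, so div: -5*(-(5*(x - 5))) = -200.
Step 2. [-5*(-(5*(x - 5))) = -200] -5·(inner) — divide through by -5, so div: -(5*(x - 5)) = 40.
Step 3. [-(5*(x - 5)) = 40] flip signs both sides. So neg: 5*(x - 5) = -40.
Step 4. [5*(x - 5) = -40] divide by the outer 5, so div: x - 5 = -8.
Step 5. [x - 5 = -8] the outer -5 inverts by adding 5. So sub: x = -3.

Answer: x ∈ {-3}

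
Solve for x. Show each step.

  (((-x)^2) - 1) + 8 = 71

Step 1. [(((-x)^2) - 1) + 8 = 71] subtract 8: x sits inside (… + 8), so sub: ((-x)^2) - 1 = 63.
Step 2. [((-x)^2) - 1 = 63] the outer -1 inverts by adding 1 ⇒ sub: (-x)^2 = 64.
Step 3. [(-x)^2 = 64] LHS squared, RHS 64 ≥ 0: apply √ (±). So sqrt: -x = 8 or -8.
Step 4. [-x = 8 or -8] flip signs both sides, so neg: x = -8 or 8.

Answer: x ∈ {-8, 8}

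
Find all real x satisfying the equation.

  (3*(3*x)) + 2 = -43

Step 1. [(3*(3*x)) + 2 = -43] peel the +2: subtract 2 from each side ⇒ sub: 3*(3*x) = -45.
Step 2. [3*(3*x) = -45] 3·(inner) — divide through by 3. So div: 3*x = -15.
Step 3. [3*x = -15] divide by the outer 3. So div: x = -5.

Answer: x ∈ {-5}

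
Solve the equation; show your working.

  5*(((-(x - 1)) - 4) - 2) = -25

Step 1. [5*(((-(x - 1)) - 4) - 2) = -25] 5 out front; divide by 5 ⇒ div: ((-(x - 1)) - 4) - 2 = -5.
Step 2. [((-(x - 1)) - 4) - 2 = -5] the outer -2 inverts by adding 2 ⇒ sub: (-(x - 1)) - 4 = -3.
Step 3. [(-(x - 1)) - 4 = -3] the outer -4 inverts by adding 4, so sub: -(x - 1) = 1.
Step 4. [-(x - 1) = 1] leading − — multiply by −1 ⇒ neg: x - 1 = -1.
Step 5. [x - 1 = -1] the outer -1 inverts by adding 1. So sub: x = 0.

Answer: x ∈ {0}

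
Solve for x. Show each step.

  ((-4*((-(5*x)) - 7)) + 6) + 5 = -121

Step 1. [((-4*((-(5*x)) - 7)) + 6) + 5 = -121] +5 is outermost — subtract 5 both sides. So sub: (-4*((-(5*x)) - 7)) + 6 = -126.
Step 2. [(-4*((-(5*x)) - 7)) + 6 = -126] the outer +6 inverts by subtracting 6. So sub: -4*((-(5*x)) - 7) = -132.
Step 3. [-4*((-(5*x)) - 7) = -132] -4·(inner) — divide through by -4, so div: (-(5*x)) - 7 = 33.
Step 4. [(-(5*x)) - 7 = 33] peel the -7: add 7 from each side ⇒ sub: -(5*x) = 40.
Step 5. [-(5*x) = 40] leading − — multiply by −1, so neg: 5*x = -40.
Step 6. [5*x = -40] leading coefficient 5: divide by 5 ⇒ div: x = -8.

Answer: x ∈ {-8}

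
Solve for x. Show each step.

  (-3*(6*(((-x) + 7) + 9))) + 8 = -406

Step 1. [(-3*(6*(((-x) + 7) + 9))) + 8 = -406] the outer +8 inverts by subtracting 8, so sub: -3*(6*(((-x) + 7) + 9)) = -414.
Step 2. [-3*(6*(((-x) + 7) + 9)) = -414] -3 out front; divide by -3. So div: 6*(((-x) + 7) + 9) = 138.
Step 3. [6*(((-x) + 7) + 9) = 138] 6·(inner) — divide through by 6, so div: ((-x) + 7) + 9 = 23.
Step 4. [((-x) + 7) + 9 = 23] peel the +9: subtract 9 from each side ⇒ sub: (-x) + 7 = 14.
Step 5. [(-x) + 7 = 14] peel the +7: subtract 7 from each side. So sub: -x = 7.
Step 6. [-x = 7] leading − — multiply by −1, so neg: x = -7.

Answer: x ∈ {-7}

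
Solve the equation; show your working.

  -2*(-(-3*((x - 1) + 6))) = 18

Step 1. [-2*(-(-3*((x - 1) + 6))) = 18] -2·(inner) — divide through by -2. So div: -(-3*((x - 1) + 6)) = -9.
Step 2. [-(-3*((x - 1) + 6)) = -9] LHS negated; negate both sides. So neg: -3*((x - 1) + 6) = 9.
Step 3. [-3*((x - 1) + 6) = 9] leading coefficient -3: divide by -3 ⇒ div: (x - 1) + 6 = -3.
Step 4. [(x - 1) + 6 = -3] peel the +6: subtract 6 from each side ⇒ sub: x - 1 = -9.
Step 5. [x - 1 = -9] peel the -1: add 1 from each side, so sub: x = -8.

Answer: x ∈ {-8}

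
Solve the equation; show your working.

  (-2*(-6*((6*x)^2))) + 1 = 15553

Step 1. [(-2*(-6*((6*x)^2))) + 1 = 15553] subtract 1: x sits inside (… + 1), so sub: -2*(-6*((6*x)^2)) = 15552.
Step 2. [-2*(-6*((6*x)^2)) = 15552] divide by the outer -2, so div: -6*((6*x)^2) = -7776.
Step 3. [-6*((6*x)^2) = -7776] -6·(inner) — divide through by -6, so div: (6*x)^2 = 1296.
Step 4. [(6*x)^2 = 1296] LHS squared, RHS 1296 ≥ 0: apply √ (±), so sqrt: 6*x = 36 or -36.
Step 5. [6*x = 36 or -36] leading coefficient 6: divide by 6, so div: x = 6 or -6.

Answer: x ∈ {-6, 6}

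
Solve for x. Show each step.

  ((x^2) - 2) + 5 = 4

Step 1. [((x^2) - 2) + 5 = 4] 5 comes off first (subtract 5), so sub: (x^2) - 2 = -1.
Step 2. [(x^2) - 2 = -1] 2 comes off first (add 2). So sub: x^2 = 1.
Step 3. [x^2 = 1] √ both sides: 1 ≥ 0 gives two branches, so sqrt: x = 1 or -1.

Answer: x ∈ {-1, 1}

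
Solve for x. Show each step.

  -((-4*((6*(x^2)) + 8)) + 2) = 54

Step 1. [-((-4*((6*(x^2)) + 8)) + 2) = 54] LHS negated; negate both sides. So neg: (-4*((6*(x^2)) + 8)) + 2 = -54.
Step 2. [(-4*((6*(x^2)) + 8)) + 2 = -54] peel the +2: subtract 2 from each side ⇒ sub: -4*((6*(x^2)) + 8) = -56.
Step 3. [-4*((6*(x^2)) + 8) = -56] leading coefficient -4: divide by -4, so div: (6*(x^2)) + 8 = 14.
Step 4. [(6*(x^2)) + 8 = 14] subtract 8: x sits inside (… + 8). So sub: 6*(x^2) = 6.
Step 5. [6*(x^2) = 6] divide by the outer 6 ⇒ div: x^2 = 1.
Step 6. [x^2 = 1] √ both sides: 1 ≥ 0 gives two branches ⇒ sqrt: x = 1 or -1.

Answer: x ∈ {-1, 1}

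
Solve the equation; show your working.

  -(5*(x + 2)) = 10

Step 1. [-(5*(x + 2)) = 10] leading − — multiply by −1, so neg: 5*(x + 2) = -10.
Step 2. [5*(x + 2) = -10] leading coefficient 5: divide by 5. So div: x + 2 = -2.
Step 3. [x + 2 = -2] 2 comes off first (subtract 2), so sub: x = -4.

Answer: x ∈ {-4}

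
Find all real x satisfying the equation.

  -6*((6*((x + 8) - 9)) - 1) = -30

Step 1. [-6*((6*((x + 8) - 9)) - 1) = -30] LHS = -6·(…); ÷-6 both sides, so div: (6*((x + 8) - 9)) - 1 = 5.
Step 2. [(6*((x + 8) - 9)) - 1 = 5] -1 is outermost — add 1 both sides ⇒ sub: 6*((x + 8) - 9) = 6.
Step 3. [6*((x + 8) - 9) = 6] LHS = 6·(…); ÷6 both sides. So div: (x + 8) - 9 = 1.
Step 4. [(x + 8) - 9 = 1] add 9: x sits inside (… - 9) ⇒ sub: x + 8 = 10.
Step 5. [x + 8 = 10] subtract 8: x sits inside (… + 8) ⇒ sub: x = 2.

Answer: x ∈ {2}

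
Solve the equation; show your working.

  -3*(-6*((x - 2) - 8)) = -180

Step 1. [-3*(-6*((x - 2) - 8)) = -180] -3 out front; divide by -3 ⇒ div: -6*((x - 2) - 8) = 60.
Step 2. [-6*((x - 2) - 8) = 60] -6·(inner) — divide through by -6 ⇒ div: (x - 2) - 8 = -10.
Step 3. [(x - 2) - 8 = -10] 8 comes off first (add 8), so sub: x - 2 = -2.
Step 4. [x - 2 = -2] peel the -2: add 2 from each side. So sub: x = 0.

Answer: x ∈ {0}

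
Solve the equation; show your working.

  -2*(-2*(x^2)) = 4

Step 1. [-2*(-2*(x^2)) = 4] leading coefficient -2: divide by -2. So div: -2*(x^2) = -2.
Step 2. [-2*(x^2) = -2] -2 out front; divide by -2 ⇒ div: x^2 = 1.
Step 3. [x^2 = 1] √ both sides: 1 ≥ 0 gives two branches, so sqrt: x = 1 or -1.

Answer: x ∈ {-1, 1}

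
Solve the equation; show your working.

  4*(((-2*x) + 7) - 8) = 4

Step 1. [4*(((-2*x) + 7) - 8) = 4] leading coefficient 4: divide by 4, so div: ((-2*x) + 7) - 8 = 1.
Step 2. [((-2*x) + 7) - 8 = 1] peel the -8: add 8 from each side. So sub: (-2*x) + 7 = 9.
Step 3. [(-2*x) + 7 = 9] subtract 7: x sits inside (… + 7), so sub: -2*x = 2.
Step 4. [-2*x = 2] -2·(inner) — divide through by -2, so div: x = -1.

Answer: x ∈ {-1}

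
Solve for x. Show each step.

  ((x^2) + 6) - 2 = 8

Step 1. [((x^2) + 6) - 2 = 8] peel the -2: add 2 from each side, so sub: (x^2) + 6 = 10.
Step 2. [(x^2) + 6 = 10] peel the +6: subtract 6 from each side, so sub: x^2 = 4.
Step 3. [x^2 = 4] √ both sides: 4 ≥ 0 gives two branches ⇒ sqrt: x = 2 or -2.

Answer: x ∈ {-2, 2}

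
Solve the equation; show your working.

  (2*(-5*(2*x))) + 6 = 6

Step 1. [(2*(-5*(2*x))) + 6 = 6] common factor 2 (LHS and 6) — divide through. So factor: (-5*(2*x)) + 3 = 3.
Step 2. [(-5*(2*x)) + 3 = 3] the outer +3 inverts by subtracting 3, so sub: -5*(2*x) = 0.
Step 3. [-5*(2*x) = 0] leading coefficient -5: divide by -5 ⇒ div: 2*x = 0.
Step 4. [2*x = 0] LHS = 2·(…); ÷2 both sides ⇒ div: x = 0.

Answer: x ∈ {0}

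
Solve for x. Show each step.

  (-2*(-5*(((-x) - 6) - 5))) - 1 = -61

Step 1. [(-2*(-5*(((-x) - 6) - 5))) - 1 = -61] 1 comes off first (add 1), so sub: -2*(-5*(((-x) - 6) - 5)) = -60.
Step 2. [-2*(-5*(((-x) - 6) - 5)) = -60] leading coefficient -2: divide by -2, so div: -5*(((-x) - 6) - 5) = 30.
Step 3. [-5*(((-x) - 6) - 5) = 30] -5·(inner) — divide through by -5. So div: ((-x) - 6) - 5 = -6.
Step 4. [((-x) - 6) - 5 = -6] -5 is outermost — add 5 both sides. So sub: (-x) - 6 = -1.
Step 5. [(-x) - 6 = -1] -6 is outermost — add 6 both sides ⇒ sub: -x = 5.
Step 6. [-x = 5] LHS negated; negate both sides ⇒ neg: x = -5.

Answer: x ∈ {-5}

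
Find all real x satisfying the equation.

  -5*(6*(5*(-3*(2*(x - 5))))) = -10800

Step 1. [-5*(6*(5*(-3*(2*(x - 5))))) = -10800] divide by the outer -5, so div: 6*(5*(-3*(2*(x - 5)))) = 2160.
Step 2. [6*(5*(-3*(2*(x - 5)))) = 2160] 6 out front; divide by 6. So div: 5*(-3*(2*(x - 5))) = 360.
Step 3. [5*(-3*(2*(x - 5))) = 360] divide by the outer 5, so div: -3*(2*(x - 5)) = 72.
Step 4. [-3*(2*(x - 5)) = 72] -3 out front; divide by -3 ⇒ div: 2*(x - 5) = -24.
Step 5. [2*(x - 5) = -24] divide by the outer 2, so div: x - 5 = -12.
Step 6. [x - 5 = -12] add 5: x sits inside (… - 5). So sub: x = -7.

Answer: x ∈ {-7}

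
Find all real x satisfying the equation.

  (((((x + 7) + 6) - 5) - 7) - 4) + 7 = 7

Step 1. [(((((x + 7) + 6) - 5) - 7) - 4) + 7 = 7] peel the +7: subtract 7 from each side ⇒ sub: ((((x + 7) + 6) - 5) - 7) - 4 = 0.
Step 2. [((((x + 7) + 6) - 5) - 7) - 4 = 0] the outer -4 inverts by adding 4. So sub: (((x + 7) + 6) - 5) - 7 = 4.
Step 3. [(((x + 7) + 6) - 5) - 7 = 4] 7 comes off first (add 7) ⇒ sub: ((x + 7) + 6) - 5 = 11.
Step 4. [((x + 7) + 6) - 5 = 11] add 5: x sits inside (… - 5), so sub: (x + 7) + 6 = 16.
Step 5. [(x + 7) + 6 = 16] +6 is outermost — subtract 6 both sides ⇒ sub: x + 7 = 10.
Step 6. [x + 7 = 10] subtract 7: x sits inside (… + 7), so sub: x = 3.

Answer: x ∈ {3}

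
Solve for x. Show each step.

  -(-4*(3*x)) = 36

Step 1. [-(-4*(3*x)) = 36] flip signs both sides. So neg: -4*(3*x) = -36.
Step 2. [-4*(3*x) = -36] LHS = -4·(…); ÷-4 both sides. So div: 3*x = 9.
Step 3. [3*x = 9] leading coefficient 3: divide by 3, so div: x = 3.

Answer: x ∈ {3}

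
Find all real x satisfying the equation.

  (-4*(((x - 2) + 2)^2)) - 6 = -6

Step 1. [(-4*(((x - 2) + 2)^2)) - 6 = -6] the outer -6 inverts by adding 6. So sub: -4*(((x - 2) + 2)^2) = 0.
Step 2. [-4*(((x - 2) + 2)^2) = 0] divide by the outer -4. So div: ((x - 2) + 2)^2 = 0.
Step 3. [((x - 2) + 2)^2 = 0] LHS squared, RHS 0 ≥ 0: apply √ (±). So sqrt: (x - 2) + 2 = 0.
Step 4. [(x - 2) + 2 = 0] peel the +2: subtract 2 from each side, so sub: x - 2 = -2.
Step 5. [x - 2 = -2] peel the -2: add 2 from each side, so sub: x = 0.

Answer: x ∈ {0}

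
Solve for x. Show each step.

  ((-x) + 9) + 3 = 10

Step 1. [((-x) + 9) + 3 = 10] 3 comes off first (subtract 3). So sub: (-x) + 9 = 7.
Step 2. [(-x) + 9 = 7] 9 comes off first (subtract 9). So sub: -x = -2.
Step 3. [-x = -2] flip signs both sides. So neg: x = 2.

Answer: x ∈ {2}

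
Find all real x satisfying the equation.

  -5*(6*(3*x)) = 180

Step 1. [-5*(6*(3*x)) = 180] -5 out front; divide by -5 ⇒ div: 6*(3*x) = -36.
Step 2. [6*(3*x) = -36] 6·(inner) — divide through by 6, so div: 3*x = -6.
Step 3. [3*x = -6] leading coefficient 3: divide by 3. So div: x = -2.

Answer: x ∈ {-2}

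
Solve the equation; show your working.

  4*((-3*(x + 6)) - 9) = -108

Step 1. [4*((-3*(x + 6)) - 9) = -108] leading coefficient 4: divide by 4, so div: (-3*(x + 6)) - 9 = -27.
Step 2. [(-3*(x + 6)) - 9 = -27] peel the -9: add 9 from each side, so sub: -3*(x + 6) = -18.
Step 3. [-3*(x + 6) = -18] -3 out front; divide by -3. So div: x + 6 = 6.
Step 4. [x + 6 = 6] subtract 6: x sits inside (… + 6). So sub: x = 0.

Answer: x ∈ {0}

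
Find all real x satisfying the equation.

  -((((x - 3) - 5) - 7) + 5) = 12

Step 1. [-((((x - 3) - 5) - 7) + 5) = 12] leading − — multiply by −1. So neg: (((x - 3) - 5) - 7) + 5 = -12.
Step 2. [(((x - 3) - 5) - 7) + 5 = -12] subtract 5: x sits inside (… + 5), so sub: ((x - 3) - 5) - 7 = -17.
Step 3. [((x - 3) - 5) - 7 = -17] 7 comes off first (add 7) ⇒ sub: (x - 3) - 5 = -10.
Step 4. [(x - 3) - 5 = -10] peel the -5: add 5 from each side, so sub: x - 3 = -5.
Step 5. [x - 3 = -5] -3 is outermost — add 3 both sides, so sub: x = -2.

Answer: x ∈ {-2}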